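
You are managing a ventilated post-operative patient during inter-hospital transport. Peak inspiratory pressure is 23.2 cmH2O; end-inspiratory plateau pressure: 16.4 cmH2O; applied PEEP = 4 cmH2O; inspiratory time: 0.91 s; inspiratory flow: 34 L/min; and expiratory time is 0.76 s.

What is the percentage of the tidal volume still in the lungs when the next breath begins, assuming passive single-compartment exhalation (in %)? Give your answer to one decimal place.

21.8

Flow: 34 L/min ÷ 60 = 0.5667 L/s.
Vt = flow × Ti = 0.5667 L/s × 0.91 s × 1000 mL/L = 515.7 mL.
R = (PIP − Pplat)/V̇ = (23.2 − 16.4) / 0.5667 = 6.8/0.5667 = 11.999 cmH2O·s/L.
C = Vt/(Pplat − PEEP) = 515.7 / (16.4 − 4) = 515.7/12.4 = 41.589 mL/cmH2O.
τ = R × C = 11.999 × 0.04159 L/cmH2O = 0.499 s.
Fraction remaining at end-expiration = e^(−Te/τ) = e^(−0.76/0.499) = 0.218 → 21.8%.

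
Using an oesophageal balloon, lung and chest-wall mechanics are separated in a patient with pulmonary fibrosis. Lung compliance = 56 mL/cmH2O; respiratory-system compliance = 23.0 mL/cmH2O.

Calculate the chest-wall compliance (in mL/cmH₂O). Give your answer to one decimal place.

39.0

1/Ccw = 1/Crs − 1/CL.
1/Ccw = 1/23.0 − 1/56 = 0.02562.
Ccw = 39.032 mL/cmH2O.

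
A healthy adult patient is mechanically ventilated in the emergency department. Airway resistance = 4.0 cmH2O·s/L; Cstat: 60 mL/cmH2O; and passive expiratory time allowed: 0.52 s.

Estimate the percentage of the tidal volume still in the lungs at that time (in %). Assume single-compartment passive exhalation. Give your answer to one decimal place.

τ = R × C = 4.0 × 60 mL/cmH2O = 4.0 × 0.060 L/cmH2O = 0.24 s.
Passive exhalation: V(t)/V₀ = e^(−t/τ) = e^(−0.52/0.24) = 0.1146.
Fraction remaining = 0.1146 → 11.46%.

11.5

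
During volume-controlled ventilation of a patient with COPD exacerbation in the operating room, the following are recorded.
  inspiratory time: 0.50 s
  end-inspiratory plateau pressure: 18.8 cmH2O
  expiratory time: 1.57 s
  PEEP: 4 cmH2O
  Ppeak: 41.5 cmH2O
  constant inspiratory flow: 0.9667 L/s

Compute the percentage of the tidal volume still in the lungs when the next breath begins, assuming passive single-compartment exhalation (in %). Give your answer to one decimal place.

Vt = flow × Ti = 0.9667 L/s × 0.50 s × 1000 mL/L = 483.35 mL.
R = (PIP − Pplat)/V̇ = (41.5 − 18.8) / 0.9667 = 22.7/0.9667 = 23.482 cmH2O·s/L.
C = Vt/(Pplat − PEEP) = 483.35 / (18.8 − 4) = 483.35/14.8 = 32.659 mL/cmH2O.
τ = R × C = 23.482 × 0.03266 L/cmH2O = 0.7669 s.
Fraction remaining at end-expiration = e^(−Te/τ) = e^(−1.57/0.7669) = 0.1291 → 12.91%.

12.9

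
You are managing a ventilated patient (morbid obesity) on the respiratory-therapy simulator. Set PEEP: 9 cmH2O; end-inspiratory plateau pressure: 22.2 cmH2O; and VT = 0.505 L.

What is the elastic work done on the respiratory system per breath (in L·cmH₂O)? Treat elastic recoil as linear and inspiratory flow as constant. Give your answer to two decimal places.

3.33

Elastic work ≈ ½ × (Pplat − PEEP) × Vt = 0.5 × (22.2 − 9) × 0.505 L = 0.5 × 13.2 × 0.505 = 3.333 L·cmH2O.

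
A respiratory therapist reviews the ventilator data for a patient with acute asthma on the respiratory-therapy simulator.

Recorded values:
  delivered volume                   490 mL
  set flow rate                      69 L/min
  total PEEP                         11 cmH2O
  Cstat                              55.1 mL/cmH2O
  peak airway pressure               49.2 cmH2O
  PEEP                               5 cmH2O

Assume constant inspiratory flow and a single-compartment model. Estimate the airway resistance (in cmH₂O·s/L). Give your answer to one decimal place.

25.5

Flow: 69 L/min ÷ 60 = 1.15 L/s.
Total PEEP = 11 cmH2O (set 5 + intrinsic 6); this is the baseline alveolar pressure.
Equation of motion (constant flow): PIP = Vt/C + R·V̇ + PEEP.
R·V̇ = PIP − Vt/C − PEEP = 49.2 − 490/55.1 − 11 = 49.2 − 8.893 − 11 = 29.307 cmH2O.
R = 29.307 / 1.15 = 25.484 cmH2O·s/L.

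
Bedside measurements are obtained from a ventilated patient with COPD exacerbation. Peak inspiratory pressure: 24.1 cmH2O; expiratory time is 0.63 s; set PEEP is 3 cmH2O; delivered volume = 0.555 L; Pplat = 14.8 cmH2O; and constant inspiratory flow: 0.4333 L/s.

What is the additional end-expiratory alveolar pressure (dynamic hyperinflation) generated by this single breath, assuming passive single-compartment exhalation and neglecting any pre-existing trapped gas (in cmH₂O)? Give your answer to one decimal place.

6.3

R = (PIP − Pplat)/V̇ = (24.1 − 14.8) / 0.4333 = 9.3/0.4333 = 21.463 cmH2O·s/L.
C = Vt/(Pplat − PEEP) = 555.0 / (14.8 − 3) = 555.0/11.8 = 47.034 mL/cmH2O.
τ = R × C = 21.463 × 0.04703 L/cmH2O = 1.009 s.
Fraction remaining = e^(−Te/τ) = e^(−0.63/1.009) = 0.5356; trapped volume = 555.0 × 0.5356 = 297.26 mL.
Additional alveolar pressure from trapping ≈ V_trapped / C = 297.26 / 47.034 = 6.32 cmH2O.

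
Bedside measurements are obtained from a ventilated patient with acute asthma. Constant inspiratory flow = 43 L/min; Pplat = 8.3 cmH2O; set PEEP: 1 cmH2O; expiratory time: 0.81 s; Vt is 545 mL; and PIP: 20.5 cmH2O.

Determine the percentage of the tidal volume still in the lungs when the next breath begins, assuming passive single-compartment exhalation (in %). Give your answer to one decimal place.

52.9

Flow: 43 L/min ÷ 60 = 0.7167 L/s.
R = (PIP − Pplat)/V̇ = (20.5 − 8.3) / 0.7167 = 12.2/0.7167 = 17.022 cmH2O·s/L.
C = Vt/(Pplat − PEEP) = 545.0 / (8.3 − 1) = 545.0/7.3 = 74.658 mL/cmH2O.
τ = R × C = 17.022 × 0.07466 L/cmH2O = 1.271 s.
Fraction remaining at end-expiration = e^(−Te/τ) = e^(−0.81/1.271) = 0.5287 → 52.87%.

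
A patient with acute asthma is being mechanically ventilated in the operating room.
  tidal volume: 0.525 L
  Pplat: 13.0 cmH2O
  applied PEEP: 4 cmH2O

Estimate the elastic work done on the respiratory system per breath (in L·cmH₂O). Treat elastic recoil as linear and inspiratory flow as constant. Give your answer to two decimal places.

Elastic work ≈ ½ × (Pplat − PEEP) × Vt = 0.5 × (13.0 − 4) × 0.525 L = 0.5 × 9.0 × 0.525 = 2.363 L·cmH2O.

2.36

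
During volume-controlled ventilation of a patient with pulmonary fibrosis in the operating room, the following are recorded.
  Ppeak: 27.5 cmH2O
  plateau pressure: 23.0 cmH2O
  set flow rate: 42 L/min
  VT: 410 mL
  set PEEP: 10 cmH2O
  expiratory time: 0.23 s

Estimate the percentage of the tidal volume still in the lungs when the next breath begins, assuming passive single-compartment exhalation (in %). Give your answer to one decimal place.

Flow: 42 L/min ÷ 60 = 0.7 L/s.
R = (PIP − Pplat)/V̇ = (27.5 − 23.0) / 0.7 = 4.5/0.7 = 6.429 cmH2O·s/L.
C = Vt/(Pplat − PEEP) = 410.0 / (23.0 − 10) = 410.0/13.0 = 31.538 mL/cmH2O.
τ = R × C = 6.429 × 0.03154 L/cmH2O = 0.2028 s.
Fraction remaining at end-expiration = e^(−Te/τ) = e^(−0.23/0.2028) = 0.3217 → 32.17%.

32.2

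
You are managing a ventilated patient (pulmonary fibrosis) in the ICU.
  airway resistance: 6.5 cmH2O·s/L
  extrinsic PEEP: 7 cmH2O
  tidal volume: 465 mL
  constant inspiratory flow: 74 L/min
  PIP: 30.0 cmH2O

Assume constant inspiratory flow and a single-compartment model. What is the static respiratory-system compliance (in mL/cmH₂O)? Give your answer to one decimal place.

Flow: 74 L/min ÷ 60 = 1.2333 L/s.
Equation of motion (constant flow): PIP = Vt/C + R·V̇ + PEEP.
Vt/C = PIP − R·V̇ − PEEP = 30.0 − 6.5×1.2333 − 7 = 30.0 − 8.016 − 7 = 14.984 cmH2O.
C = Vt / 14.984 = 465 / 14.984 = 31.033 mL/cmH2O.

31.0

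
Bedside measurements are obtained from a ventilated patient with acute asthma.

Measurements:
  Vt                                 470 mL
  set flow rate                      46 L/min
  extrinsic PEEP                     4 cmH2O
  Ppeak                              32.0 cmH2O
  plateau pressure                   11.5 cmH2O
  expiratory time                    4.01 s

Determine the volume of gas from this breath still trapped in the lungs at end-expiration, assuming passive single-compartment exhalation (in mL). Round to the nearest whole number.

43

Flow: 46 L/min ÷ 60 = 0.7667 L/s.
R = (PIP − Pplat)/V̇ = (32.0 − 11.5) / 0.7667 = 20.5/0.7667 = 26.738 cmH2O·s/L.
C = Vt/(Pplat − PEEP) = 470.0 / (11.5 − 4) = 470.0/7.5 = 62.667 mL/cmH2O.
τ = R × C = 26.738 × 0.06267 L/cmH2O = 1.676 s.
Fraction remaining = e^(−Te/τ) = e^(−4.01/1.676) = 0.09139.
Trapped volume = 470.0 × 0.09139 = 42.953 mL.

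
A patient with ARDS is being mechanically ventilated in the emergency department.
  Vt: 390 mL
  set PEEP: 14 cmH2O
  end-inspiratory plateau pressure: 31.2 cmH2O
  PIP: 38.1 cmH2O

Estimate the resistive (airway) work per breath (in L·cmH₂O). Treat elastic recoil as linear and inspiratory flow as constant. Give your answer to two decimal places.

2.69

With constant inspiratory flow the resistive pressure is constant at PIP − Pplat = 38.1 − 31.2 = 6.9 cmH2O, so resistive work = 6.9 × 0.390 = 2.691 L·cmH2O.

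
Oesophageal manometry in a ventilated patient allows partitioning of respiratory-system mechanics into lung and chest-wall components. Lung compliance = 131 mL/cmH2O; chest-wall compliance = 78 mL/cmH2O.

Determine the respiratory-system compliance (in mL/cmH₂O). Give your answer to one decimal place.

48.9

Lung and chest wall are elastances in series: 1/Crs = 1/CL + 1/Ccw.
1/Crs = 1/131 + 1/78 = 0.02045.
Crs = 48.9 mL/cmH2O.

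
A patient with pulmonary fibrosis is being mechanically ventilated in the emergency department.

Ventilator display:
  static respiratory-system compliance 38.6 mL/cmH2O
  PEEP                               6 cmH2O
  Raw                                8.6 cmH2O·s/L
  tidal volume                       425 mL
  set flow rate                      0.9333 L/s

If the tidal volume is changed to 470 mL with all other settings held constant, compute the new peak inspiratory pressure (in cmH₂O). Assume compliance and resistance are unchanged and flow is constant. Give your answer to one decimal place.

PIP = Vt/C + R·V̇ + PEEP (constant-flow equation of motion).
Only the elastic term changes: ΔPIP = ΔVt / C = (470 − 425) / 38.6 = 1.166 cmH2O.
Original PIP = 425/38.6 + 8.6×0.9333 + 6 = 25.037 cmH2O; new PIP = 25.037 + (1.166) = 26.203 cmH2O.

26.2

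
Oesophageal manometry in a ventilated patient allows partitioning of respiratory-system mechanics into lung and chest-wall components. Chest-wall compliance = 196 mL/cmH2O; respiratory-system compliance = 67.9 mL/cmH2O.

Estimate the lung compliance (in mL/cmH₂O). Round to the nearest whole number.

104

1/CL = 1/Crs − 1/Ccw.
1/CL = 1/67.9 − 1/196 = 0.009625.
CL = 103.9 mL/cmH2O.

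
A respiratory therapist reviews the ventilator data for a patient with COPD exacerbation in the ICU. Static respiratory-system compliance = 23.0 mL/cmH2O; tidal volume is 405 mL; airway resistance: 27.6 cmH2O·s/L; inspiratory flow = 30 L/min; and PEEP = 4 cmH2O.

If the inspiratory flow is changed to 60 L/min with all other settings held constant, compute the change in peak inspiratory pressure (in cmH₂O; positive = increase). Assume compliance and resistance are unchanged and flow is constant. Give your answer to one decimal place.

13.8

Flow: 30 L/min ÷ 60 = 0.5 L/s.
New flow: 60 L/min ÷ 60 = 1 L/s.
PIP = Vt/C + R·V̇ + PEEP (constant-flow equation of motion).
Only the resistive term changes: ΔPIP = R × ΔV̇ = 27.6 × (1 − 0.5) = 27.6 × 0.5 = 13.8 cmH2O.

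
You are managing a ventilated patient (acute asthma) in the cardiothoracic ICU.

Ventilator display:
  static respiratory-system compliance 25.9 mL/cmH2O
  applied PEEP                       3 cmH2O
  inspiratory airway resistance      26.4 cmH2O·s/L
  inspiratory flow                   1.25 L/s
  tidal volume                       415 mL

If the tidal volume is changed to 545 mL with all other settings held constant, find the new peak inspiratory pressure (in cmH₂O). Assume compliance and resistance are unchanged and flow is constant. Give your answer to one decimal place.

PIP = Vt/C + R·V̇ + PEEP (constant-flow equation of motion).
Only the elastic term changes: ΔPIP = ΔVt / C = (545 − 415) / 25.9 = 5.019 cmH2O.
Original PIP = 415/25.9 + 26.4×1.25 + 3 = 52.023 cmH2O; new PIP = 52.023 + (5.019) = 57.042 cmH2O.

57.0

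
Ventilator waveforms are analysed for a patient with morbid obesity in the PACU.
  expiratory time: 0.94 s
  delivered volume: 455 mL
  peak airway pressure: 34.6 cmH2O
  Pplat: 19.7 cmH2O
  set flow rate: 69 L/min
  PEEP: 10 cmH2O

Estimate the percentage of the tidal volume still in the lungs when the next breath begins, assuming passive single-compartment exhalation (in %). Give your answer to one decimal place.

21.3

Flow: 69 L/min ÷ 60 = 1.15 L/s.
R = (PIP − Pplat)/V̇ = (34.6 − 19.7) / 1.15 = 14.9/1.15 = 12.957 cmH2O·s/L.
C = Vt/(Pplat − PEEP) = 455.0 / (19.7 − 10) = 455.0/9.7 = 46.907 mL/cmH2O.
τ = R × C = 12.957 × 0.04691 L/cmH2O = 0.6078 s.
Fraction remaining at end-expiration = e^(−Te/τ) = e^(−0.94/0.6078) = 0.213 → 21.3%.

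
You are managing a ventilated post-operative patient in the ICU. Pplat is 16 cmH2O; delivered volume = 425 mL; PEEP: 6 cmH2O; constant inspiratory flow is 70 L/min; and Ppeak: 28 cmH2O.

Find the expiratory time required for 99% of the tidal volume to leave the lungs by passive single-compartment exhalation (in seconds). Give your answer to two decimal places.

Flow: 70 L/min ÷ 60 = 1.1667 L/s.
R = (PIP − Pplat)/V̇ = (28 − 16) / 1.1667 = 12.0/1.1667 = 10.285 cmH2O·s/L.
C = Vt/(Pplat − PEEP) = 425.0 / (16 − 6) = 425.0/10.0 = 42.5 mL/cmH2O.
τ = R × C = 10.285 × 0.0425 L/cmH2O = 0.4371 s.
t = −τ·ln(1 − 0.99) = −0.4371·ln(0.01) = 2.013 s.

2.01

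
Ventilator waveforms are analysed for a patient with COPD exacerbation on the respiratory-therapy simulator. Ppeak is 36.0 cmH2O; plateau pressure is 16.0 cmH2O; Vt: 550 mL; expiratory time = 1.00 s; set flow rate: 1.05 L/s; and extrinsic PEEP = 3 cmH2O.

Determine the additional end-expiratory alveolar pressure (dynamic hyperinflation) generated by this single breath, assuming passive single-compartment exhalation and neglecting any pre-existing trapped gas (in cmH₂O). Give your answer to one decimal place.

3.8

R = (PIP − Pplat)/V̇ = (36.0 − 16.0) / 1.05 = 20.0/1.05 = 19.048 cmH2O·s/L.
C = Vt/(Pplat − PEEP) = 550.0 / (16.0 − 3) = 550.0/13.0 = 42.308 mL/cmH2O.
τ = R × C = 19.048 × 0.04231 L/cmH2O = 0.8059 s.
Fraction remaining = e^(−Te/τ) = e^(−1.00/0.8059) = 0.2891; trapped volume = 550.0 × 0.2891 = 159.01 mL.
Additional alveolar pressure from trapping ≈ V_trapped / C = 159.01 / 42.308 = 3.758 cmH2O.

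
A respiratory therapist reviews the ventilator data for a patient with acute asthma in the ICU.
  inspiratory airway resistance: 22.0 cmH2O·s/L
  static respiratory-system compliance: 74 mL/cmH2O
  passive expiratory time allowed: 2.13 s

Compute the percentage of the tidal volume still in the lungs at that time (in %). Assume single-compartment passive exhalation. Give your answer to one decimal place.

27.0

τ = R × C = 22.0 × 74 mL/cmH2O = 22.0 × 0.074 L/cmH2O = 1.628 s.
Passive exhalation: V(t)/V₀ = e^(−t/τ) = e^(−2.13/1.628) = 0.2703.
Fraction remaining = 0.2703 → 27.03%.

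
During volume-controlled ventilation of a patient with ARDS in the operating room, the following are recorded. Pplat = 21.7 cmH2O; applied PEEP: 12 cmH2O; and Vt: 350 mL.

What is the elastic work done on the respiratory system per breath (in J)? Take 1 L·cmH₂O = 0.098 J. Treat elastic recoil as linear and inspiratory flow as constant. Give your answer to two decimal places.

0.17

Elastic work ≈ ½ × (Pplat − PEEP) × Vt = 0.5 × (21.7 − 12) × 0.350 L = 0.5 × 9.7 × 0.350 = 1.698 L·cmH2O.
× 0.098 J/(L·cmH2O) → 0.1664 J.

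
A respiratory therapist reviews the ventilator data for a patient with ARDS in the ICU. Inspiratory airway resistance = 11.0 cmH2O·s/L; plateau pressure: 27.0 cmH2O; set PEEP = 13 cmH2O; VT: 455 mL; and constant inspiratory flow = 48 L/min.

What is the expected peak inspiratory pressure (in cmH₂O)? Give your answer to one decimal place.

Flow: 48 L/min ÷ 60 = 0.8 L/s.
PIP = Pplat + Raw × flow = 27.0 + 11.0 × 0.8 = 27.0 + 8.8 = 35.8 cmH2O.

35.8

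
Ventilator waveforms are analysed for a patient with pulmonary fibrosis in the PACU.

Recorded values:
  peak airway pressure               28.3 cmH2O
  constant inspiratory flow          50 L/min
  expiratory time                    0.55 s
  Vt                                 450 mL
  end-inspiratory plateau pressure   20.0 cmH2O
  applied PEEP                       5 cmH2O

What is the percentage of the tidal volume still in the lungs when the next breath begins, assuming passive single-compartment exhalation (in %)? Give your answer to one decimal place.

15.9

Flow: 50 L/min ÷ 60 = 0.8333 L/s.
R = (PIP − Pplat)/V̇ = (28.3 − 20.0) / 0.8333 = 8.3/0.8333 = 9.96 cmH2O·s/L.
C = Vt/(Pplat − PEEP) = 450.0 / (20.0 − 5) = 450.0/15.0 = 30.0 mL/cmH2O.
τ = R × C = 9.96 × 0.03 L/cmH2O = 0.2988 s.
Fraction remaining at end-expiration = e^(−Te/τ) = e^(−0.55/0.2988) = 0.1587 → 15.87%.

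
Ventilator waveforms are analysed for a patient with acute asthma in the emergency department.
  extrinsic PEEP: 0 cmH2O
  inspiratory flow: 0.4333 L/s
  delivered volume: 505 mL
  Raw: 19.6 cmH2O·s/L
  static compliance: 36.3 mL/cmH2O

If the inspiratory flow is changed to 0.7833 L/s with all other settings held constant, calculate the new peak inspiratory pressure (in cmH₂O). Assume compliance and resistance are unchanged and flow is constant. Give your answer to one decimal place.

PIP = Vt/C + R·V̇ + PEEP (constant-flow equation of motion).
Only the resistive term changes: ΔPIP = R × ΔV̇ = 19.6 × (0.7833 − 0.4333) = 19.6 × 0.35 = 6.86 cmH2O.
Original PIP = 505/36.3 + 19.6×0.4333 + 0 = 22.405 cmH2O; new PIP = 22.405 + (6.86) = 29.265 cmH2O.

29.3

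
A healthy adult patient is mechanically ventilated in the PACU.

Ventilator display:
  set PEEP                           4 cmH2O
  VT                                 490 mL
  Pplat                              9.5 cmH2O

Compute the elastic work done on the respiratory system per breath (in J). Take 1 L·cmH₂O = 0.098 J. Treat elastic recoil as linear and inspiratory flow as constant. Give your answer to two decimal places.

0.13

Elastic work ≈ ½ × (Pplat − PEEP) × Vt = 0.5 × (9.5 − 4) × 0.490 L = 0.5 × 5.5 × 0.490 = 1.348 L·cmH2O.
× 0.098 J/(L·cmH2O) → 0.1321 J.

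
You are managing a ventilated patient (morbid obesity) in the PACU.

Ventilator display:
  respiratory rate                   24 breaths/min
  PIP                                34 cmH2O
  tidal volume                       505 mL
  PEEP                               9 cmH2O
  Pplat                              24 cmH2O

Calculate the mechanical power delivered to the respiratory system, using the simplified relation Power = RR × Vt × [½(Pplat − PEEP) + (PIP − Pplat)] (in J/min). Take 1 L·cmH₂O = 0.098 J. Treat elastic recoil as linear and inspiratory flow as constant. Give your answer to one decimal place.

20.8

Per-breath work = Vt × [½(Pplat−PEEP) + (PIP−Pplat)] = 0.505 × [0.5×15.0 + 10.0] = 0.505 × 17.5 = 8.838 L·cmH2O.
Power = 24 × 8.838 = 212.11 L·cmH2O/min.
× 0.098 J/(L·cmH2O) → 20.787 J/min.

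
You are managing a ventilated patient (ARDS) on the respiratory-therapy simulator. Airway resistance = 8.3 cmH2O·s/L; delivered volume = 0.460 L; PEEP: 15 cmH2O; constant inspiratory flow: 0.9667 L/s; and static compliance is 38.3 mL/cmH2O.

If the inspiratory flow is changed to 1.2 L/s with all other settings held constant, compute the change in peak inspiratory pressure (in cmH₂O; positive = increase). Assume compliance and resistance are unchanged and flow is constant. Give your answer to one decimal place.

1.9

PIP = Vt/C + R·V̇ + PEEP (constant-flow equation of motion).
Only the resistive term changes: ΔPIP = R × ΔV̇ = 8.3 × (1.2 − 0.9667) = 8.3 × 0.2333 = 1.936 cmH2O.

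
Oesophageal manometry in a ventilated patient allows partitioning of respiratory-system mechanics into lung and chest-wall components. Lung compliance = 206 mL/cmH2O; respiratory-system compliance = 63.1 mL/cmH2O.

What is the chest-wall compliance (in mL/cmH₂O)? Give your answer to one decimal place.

91.0

1/Ccw = 1/Crs − 1/CL.
1/Ccw = 1/63.1 − 1/206 = 0.01099.
Ccw = 90.992 mL/cmH2O.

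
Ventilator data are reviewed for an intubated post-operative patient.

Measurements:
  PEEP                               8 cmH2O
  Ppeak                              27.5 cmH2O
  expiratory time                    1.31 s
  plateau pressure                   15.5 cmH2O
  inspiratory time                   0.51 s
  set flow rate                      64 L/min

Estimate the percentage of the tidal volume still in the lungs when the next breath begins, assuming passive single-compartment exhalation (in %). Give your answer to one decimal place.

20.1

Flow: 64 L/min ÷ 60 = 1.0667 L/s.
Vt = flow × Ti = 1.0667 L/s × 0.51 s × 1000 mL/L = 544.02 mL.
R = (PIP − Pplat)/V̇ = (27.5 − 15.5) / 1.0667 = 12.0/1.0667 = 11.25 cmH2O·s/L.
C = Vt/(Pplat − PEEP) = 544.02 / (15.5 − 8) = 544.02/7.5 = 72.536 mL/cmH2O.
τ = R × C = 11.25 × 0.07254 L/cmH2O = 0.8161 s.
Fraction remaining at end-expiration = e^(−Te/τ) = e^(−1.31/0.8161) = 0.2009 → 20.09%.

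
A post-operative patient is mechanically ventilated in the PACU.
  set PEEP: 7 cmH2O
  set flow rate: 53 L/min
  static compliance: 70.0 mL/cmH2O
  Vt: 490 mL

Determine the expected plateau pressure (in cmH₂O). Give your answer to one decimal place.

Pplat = PEEP + Vt / Cstat = 7 + 490 / 70.0 = 7 + 7.0 = 14.0 cmH2O.

14.0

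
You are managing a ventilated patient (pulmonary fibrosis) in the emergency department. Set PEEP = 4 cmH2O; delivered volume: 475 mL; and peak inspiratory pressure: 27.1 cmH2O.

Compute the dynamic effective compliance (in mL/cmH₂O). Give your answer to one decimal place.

20.6

Dynamic compliance = Vt / (PIP − PEEP) = 475 / (27.1 − 4) = 475 / 23.1 = 20.563 mL/cmH2O.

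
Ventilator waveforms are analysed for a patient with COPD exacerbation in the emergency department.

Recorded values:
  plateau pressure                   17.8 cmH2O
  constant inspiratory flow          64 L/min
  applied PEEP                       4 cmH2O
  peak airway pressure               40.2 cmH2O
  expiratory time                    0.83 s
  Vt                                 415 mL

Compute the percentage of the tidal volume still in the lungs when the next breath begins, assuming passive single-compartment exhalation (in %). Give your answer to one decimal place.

Flow: 64 L/min ÷ 60 = 1.0667 L/s.
R = (PIP − Pplat)/V̇ = (40.2 − 17.8) / 1.0667 = 22.4/1.0667 = 20.999 cmH2O·s/L.
C = Vt/(Pplat − PEEP) = 415.0 / (17.8 − 4) = 415.0/13.8 = 30.072 mL/cmH2O.
τ = R × C = 20.999 × 0.03007 L/cmH2O = 0.6314 s.
Fraction remaining at end-expiration = e^(−Te/τ) = e^(−0.83/0.6314) = 0.2686 → 26.86%.

26.9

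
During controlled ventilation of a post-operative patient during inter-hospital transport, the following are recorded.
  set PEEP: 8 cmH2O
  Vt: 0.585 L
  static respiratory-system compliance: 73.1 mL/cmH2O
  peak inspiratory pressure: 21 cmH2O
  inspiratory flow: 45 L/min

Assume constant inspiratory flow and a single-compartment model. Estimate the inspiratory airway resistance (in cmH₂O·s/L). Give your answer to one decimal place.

6.7

Flow: 45 L/min ÷ 60 = 0.75 L/s.
Equation of motion (constant flow): PIP = Vt/C + R·V̇ + PEEP.
R·V̇ = PIP − Vt/C − PEEP = 21 − 585/73.1 − 8 = 21 − 8.003 − 8 = 4.997 cmH2O.
R = 4.997 / 0.75 = 6.663 cmH2O·s/L.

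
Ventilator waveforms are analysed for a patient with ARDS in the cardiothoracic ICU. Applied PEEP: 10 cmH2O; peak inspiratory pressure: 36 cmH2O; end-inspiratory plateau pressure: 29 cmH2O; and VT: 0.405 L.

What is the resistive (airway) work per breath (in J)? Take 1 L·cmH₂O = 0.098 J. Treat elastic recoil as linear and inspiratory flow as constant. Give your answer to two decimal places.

0.28

With constant inspiratory flow the resistive pressure is constant at PIP − Pplat = 36 − 29 = 7.0 cmH2O, so resistive work = 7.0 × 0.405 = 2.835 L·cmH2O.
× 0.098 J/(L·cmH2O) → 0.2778 J.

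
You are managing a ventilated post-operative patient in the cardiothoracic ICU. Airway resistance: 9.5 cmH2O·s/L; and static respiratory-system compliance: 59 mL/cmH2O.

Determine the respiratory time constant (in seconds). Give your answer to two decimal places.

τ = R × C = 9.5 × 59 mL/cmH2O = 9.5 × 0.059 L/cmH2O = 0.5605 s.

0.56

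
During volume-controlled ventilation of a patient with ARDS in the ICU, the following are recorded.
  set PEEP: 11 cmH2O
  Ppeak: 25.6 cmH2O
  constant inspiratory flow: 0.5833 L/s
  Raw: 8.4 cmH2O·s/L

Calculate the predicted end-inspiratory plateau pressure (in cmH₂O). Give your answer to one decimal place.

20.7

Pplat = PIP − Raw × flow = 25.6 − 8.4 × 0.5833 = 25.6 − 4.9 = 20.7 cmH2O.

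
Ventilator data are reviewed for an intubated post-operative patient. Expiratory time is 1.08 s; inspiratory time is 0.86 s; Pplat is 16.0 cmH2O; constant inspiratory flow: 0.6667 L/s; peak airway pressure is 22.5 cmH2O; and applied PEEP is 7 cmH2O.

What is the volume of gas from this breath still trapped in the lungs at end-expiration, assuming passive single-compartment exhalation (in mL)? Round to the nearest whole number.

101

Vt = flow × Ti = 0.6667 L/s × 0.86 s × 1000 mL/L = 573.36 mL.
R = (PIP − Pplat)/V̇ = (22.5 − 16.0) / 0.6667 = 6.5/0.6667 = 9.75 cmH2O·s/L.
C = Vt/(Pplat − PEEP) = 573.36 / (16.0 − 7) = 573.36/9.0 = 63.707 mL/cmH2O.
τ = R × C = 9.75 × 0.06371 L/cmH2O = 0.6212 s.
Fraction remaining = e^(−Te/τ) = e^(−1.08/0.6212) = 0.1758.
Trapped volume = 573.36 × 0.1758 = 100.8 mL.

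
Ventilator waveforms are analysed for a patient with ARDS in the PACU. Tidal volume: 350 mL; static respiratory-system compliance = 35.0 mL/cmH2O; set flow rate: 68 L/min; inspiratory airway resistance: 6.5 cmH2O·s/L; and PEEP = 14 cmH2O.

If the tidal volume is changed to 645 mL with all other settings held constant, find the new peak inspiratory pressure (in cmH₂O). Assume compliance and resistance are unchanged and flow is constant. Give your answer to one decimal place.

Flow: 68 L/min ÷ 60 = 1.1333 L/s.
PIP = Vt/C + R·V̇ + PEEP (constant-flow equation of motion).
Only the elastic term changes: ΔPIP = ΔVt / C = (645 − 350) / 35.0 = 8.429 cmH2O.
Original PIP = 350/35.0 + 6.5×1.1333 + 14 = 31.366 cmH2O; new PIP = 31.366 + (8.429) = 39.795 cmH2O.

39.8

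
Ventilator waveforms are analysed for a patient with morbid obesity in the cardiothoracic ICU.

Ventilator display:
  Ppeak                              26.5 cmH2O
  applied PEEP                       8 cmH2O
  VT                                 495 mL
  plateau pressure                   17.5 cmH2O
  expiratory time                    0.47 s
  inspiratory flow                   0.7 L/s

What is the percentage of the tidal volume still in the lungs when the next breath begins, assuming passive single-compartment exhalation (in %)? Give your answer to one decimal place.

49.6

R = (PIP − Pplat)/V̇ = (26.5 − 17.5) / 0.7 = 9.0/0.7 = 12.857 cmH2O·s/L.
C = Vt/(Pplat − PEEP) = 495.0 / (17.5 − 8) = 495.0/9.5 = 52.105 mL/cmH2O.
τ = R × C = 12.857 × 0.05211 L/cmH2O = 0.67 s.
Fraction remaining at end-expiration = e^(−Te/τ) = e^(−0.47/0.67) = 0.4958 → 49.58%.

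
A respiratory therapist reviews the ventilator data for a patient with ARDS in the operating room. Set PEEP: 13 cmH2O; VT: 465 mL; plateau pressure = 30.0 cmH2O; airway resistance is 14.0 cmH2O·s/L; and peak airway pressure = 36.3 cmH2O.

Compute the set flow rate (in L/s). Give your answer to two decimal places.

flow = (PIP − Pplat) / Raw = 6.3 / 14.0 = 0.45 L/s.

0.45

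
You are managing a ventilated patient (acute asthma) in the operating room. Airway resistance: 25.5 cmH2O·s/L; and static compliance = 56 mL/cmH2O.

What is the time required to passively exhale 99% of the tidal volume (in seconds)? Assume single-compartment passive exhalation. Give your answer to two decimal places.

τ = R × C = 25.5 × 56 mL/cmH2O = 25.5 × 0.056 L/cmH2O = 1.428 s.
Exhaled fraction f = 1 − e^(−t/τ) → t = −τ·ln(1 − f) = −1.428·ln(0.01) = 6.576 s.

6.58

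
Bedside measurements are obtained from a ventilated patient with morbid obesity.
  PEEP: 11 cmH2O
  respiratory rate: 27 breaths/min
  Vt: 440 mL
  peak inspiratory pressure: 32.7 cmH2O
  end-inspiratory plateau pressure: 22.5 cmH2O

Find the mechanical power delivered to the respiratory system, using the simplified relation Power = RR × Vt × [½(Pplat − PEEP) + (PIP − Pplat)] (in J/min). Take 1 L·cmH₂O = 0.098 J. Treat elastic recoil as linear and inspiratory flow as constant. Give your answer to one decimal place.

Per-breath work = Vt × [½(Pplat−PEEP) + (PIP−Pplat)] = 0.440 × [0.5×11.5 + 10.2] = 0.440 × 15.95 = 7.018 L·cmH2O.
Power = 27 × 7.018 = 189.49 L·cmH2O/min.
× 0.098 J/(L·cmH2O) → 18.57 J/min.

18.6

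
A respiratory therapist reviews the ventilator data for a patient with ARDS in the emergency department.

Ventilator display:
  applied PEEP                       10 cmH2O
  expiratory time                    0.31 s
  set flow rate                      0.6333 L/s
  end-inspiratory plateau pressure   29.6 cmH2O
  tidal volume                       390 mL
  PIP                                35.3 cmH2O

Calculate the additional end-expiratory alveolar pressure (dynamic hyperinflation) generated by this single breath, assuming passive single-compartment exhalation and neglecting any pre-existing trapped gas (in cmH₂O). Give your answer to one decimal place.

3.5

R = (PIP − Pplat)/V̇ = (35.3 − 29.6) / 0.6333 = 5.7/0.6333 = 9.0 cmH2O·s/L.
C = Vt/(Pplat − PEEP) = 390.0 / (29.6 − 10) = 390.0/19.6 = 19.898 mL/cmH2O.
τ = R × C = 9.0 × 0.0199 L/cmH2O = 0.1791 s.
Fraction remaining = e^(−Te/τ) = e^(−0.31/0.1791) = 0.1771; trapped volume = 390.0 × 0.1771 = 69.069 mL.
Additional alveolar pressure from trapping ≈ V_trapped / C = 69.069 / 19.898 = 3.471 cmH2O.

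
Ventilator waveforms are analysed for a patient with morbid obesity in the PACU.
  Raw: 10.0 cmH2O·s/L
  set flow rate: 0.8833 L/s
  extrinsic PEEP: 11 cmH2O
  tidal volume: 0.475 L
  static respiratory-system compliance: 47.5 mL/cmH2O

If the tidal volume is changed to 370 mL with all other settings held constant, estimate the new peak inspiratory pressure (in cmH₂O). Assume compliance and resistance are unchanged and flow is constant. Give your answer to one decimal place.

27.6

PIP = Vt/C + R·V̇ + PEEP (constant-flow equation of motion).
Only the elastic term changes: ΔPIP = ΔVt / C = (370 − 475) / 47.5 = -2.211 cmH2O.
Original PIP = 475/47.5 + 10.0×0.8833 + 11 = 29.833 cmH2O; new PIP = 29.833 + (-2.211) = 27.622 cmH2O.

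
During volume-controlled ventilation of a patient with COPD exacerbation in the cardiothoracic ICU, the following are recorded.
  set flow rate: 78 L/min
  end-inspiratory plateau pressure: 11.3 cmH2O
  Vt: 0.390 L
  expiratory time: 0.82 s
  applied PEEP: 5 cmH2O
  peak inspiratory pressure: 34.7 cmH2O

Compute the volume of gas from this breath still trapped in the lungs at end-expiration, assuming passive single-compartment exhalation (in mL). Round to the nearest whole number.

187

Flow: 78 L/min ÷ 60 = 1.3 L/s.
R = (PIP − Pplat)/V̇ = (34.7 − 11.3) / 1.3 = 23.4/1.3 = 18.0 cmH2O·s/L.
C = Vt/(Pplat − PEEP) = 390.0 / (11.3 − 5) = 390.0/6.3 = 61.905 mL/cmH2O.
τ = R × C = 18.0 × 0.06191 L/cmH2O = 1.114 s.
Fraction remaining = e^(−Te/τ) = e^(−0.82/1.114) = 0.479.
Trapped volume = 390.0 × 0.479 = 186.81 mL.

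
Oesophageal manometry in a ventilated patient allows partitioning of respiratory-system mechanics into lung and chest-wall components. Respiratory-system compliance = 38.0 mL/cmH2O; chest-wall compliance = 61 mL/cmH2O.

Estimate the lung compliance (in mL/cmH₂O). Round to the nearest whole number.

101

1/CL = 1/Crs − 1/Ccw.
1/CL = 1/38.0 − 1/61 = 0.009922.
CL = 100.79 mL/cmH2O.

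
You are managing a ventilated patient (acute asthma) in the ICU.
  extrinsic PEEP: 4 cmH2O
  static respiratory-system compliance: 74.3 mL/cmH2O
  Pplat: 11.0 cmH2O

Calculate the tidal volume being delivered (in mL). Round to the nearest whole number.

Vt = Cstat × (Pplat − PEEP) = 74.3 × (11.0 − 4) = 74.3 × 7.0 = 520.1 mL.

520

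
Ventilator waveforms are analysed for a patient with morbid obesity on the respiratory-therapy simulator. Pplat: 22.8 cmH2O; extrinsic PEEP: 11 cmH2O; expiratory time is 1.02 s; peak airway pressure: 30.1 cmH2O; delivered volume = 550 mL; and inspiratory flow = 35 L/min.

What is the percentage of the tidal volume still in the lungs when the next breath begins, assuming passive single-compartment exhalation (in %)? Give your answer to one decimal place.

Flow: 35 L/min ÷ 60 = 0.5833 L/s.
R = (PIP − Pplat)/V̇ = (30.1 − 22.8) / 0.5833 = 7.3/0.5833 = 12.515 cmH2O·s/L.
C = Vt/(Pplat − PEEP) = 550.0 / (22.8 − 11) = 550.0/11.8 = 46.61 mL/cmH2O.
τ = R × C = 12.515 × 0.04661 L/cmH2O = 0.5833 s.
Fraction remaining at end-expiration = e^(−Te/τ) = e^(−1.02/0.5833) = 0.174 → 17.4%.

17.4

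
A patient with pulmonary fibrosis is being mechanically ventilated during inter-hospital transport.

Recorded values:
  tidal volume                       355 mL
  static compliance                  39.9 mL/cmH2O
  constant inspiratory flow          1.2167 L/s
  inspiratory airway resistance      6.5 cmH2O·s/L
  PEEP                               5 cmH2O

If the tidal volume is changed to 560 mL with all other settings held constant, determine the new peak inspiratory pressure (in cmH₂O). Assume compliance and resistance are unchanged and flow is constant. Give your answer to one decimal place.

PIP = Vt/C + R·V̇ + PEEP (constant-flow equation of motion).
Only the elastic term changes: ΔPIP = ΔVt / C = (560 − 355) / 39.9 = 5.138 cmH2O.
Original PIP = 355/39.9 + 6.5×1.2167 + 5 = 21.806 cmH2O; new PIP = 21.806 + (5.138) = 26.944 cmH2O.

26.9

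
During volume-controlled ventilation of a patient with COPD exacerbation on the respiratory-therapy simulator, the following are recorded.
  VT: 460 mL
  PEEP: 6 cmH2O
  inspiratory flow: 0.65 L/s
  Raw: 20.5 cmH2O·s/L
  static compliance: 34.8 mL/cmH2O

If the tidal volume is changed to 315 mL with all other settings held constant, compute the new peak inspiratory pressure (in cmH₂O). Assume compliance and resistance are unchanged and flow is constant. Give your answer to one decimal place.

PIP = Vt/C + R·V̇ + PEEP (constant-flow equation of motion).
Only the elastic term changes: ΔPIP = ΔVt / C = (315 − 460) / 34.8 = -4.167 cmH2O.
Original PIP = 460/34.8 + 20.5×0.65 + 6 = 32.543 cmH2O; new PIP = 32.543 + (-4.167) = 28.376 cmH2O.

28.4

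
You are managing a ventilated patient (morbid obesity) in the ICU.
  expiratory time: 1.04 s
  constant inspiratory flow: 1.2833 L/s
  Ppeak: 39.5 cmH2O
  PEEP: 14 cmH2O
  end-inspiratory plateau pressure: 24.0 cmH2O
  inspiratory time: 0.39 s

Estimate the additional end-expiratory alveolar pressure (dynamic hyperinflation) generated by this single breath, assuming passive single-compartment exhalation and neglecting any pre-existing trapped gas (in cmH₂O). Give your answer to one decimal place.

Vt = flow × Ti = 1.2833 L/s × 0.39 s × 1000 mL/L = 500.49 mL.
R = (PIP − Pplat)/V̇ = (39.5 − 24.0) / 1.2833 = 15.5/1.2833 = 12.078 cmH2O·s/L.
C = Vt/(Pplat − PEEP) = 500.49 / (24.0 − 14) = 500.49/10.0 = 50.049 mL/cmH2O.
τ = R × C = 12.078 × 0.05005 L/cmH2O = 0.6045 s.
Fraction remaining = e^(−Te/τ) = e^(−1.04/0.6045) = 0.179; trapped volume = 500.49 × 0.179 = 89.588 mL.
Additional alveolar pressure from trapping ≈ V_trapped / C = 89.588 / 50.049 = 1.79 cmH2O.

1.8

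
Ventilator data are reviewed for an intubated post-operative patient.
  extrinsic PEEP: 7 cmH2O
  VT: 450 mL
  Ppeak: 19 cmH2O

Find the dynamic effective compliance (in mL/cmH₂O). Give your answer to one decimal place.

37.5

Dynamic compliance = Vt / (PIP − PEEP) = 450 / (19 − 7) = 450 / 12.0 = 37.5 mL/cmH2O.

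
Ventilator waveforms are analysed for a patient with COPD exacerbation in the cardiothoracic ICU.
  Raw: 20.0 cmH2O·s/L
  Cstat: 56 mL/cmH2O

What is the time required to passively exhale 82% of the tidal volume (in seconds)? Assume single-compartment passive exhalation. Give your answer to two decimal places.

τ = R × C = 20.0 × 56 mL/cmH2O = 20.0 × 0.056 L/cmH2O = 1.12 s.
Exhaled fraction f = 1 − e^(−t/τ) → t = −τ·ln(1 − f) = −1.12·ln(0.18) = 1.921 s.

1.92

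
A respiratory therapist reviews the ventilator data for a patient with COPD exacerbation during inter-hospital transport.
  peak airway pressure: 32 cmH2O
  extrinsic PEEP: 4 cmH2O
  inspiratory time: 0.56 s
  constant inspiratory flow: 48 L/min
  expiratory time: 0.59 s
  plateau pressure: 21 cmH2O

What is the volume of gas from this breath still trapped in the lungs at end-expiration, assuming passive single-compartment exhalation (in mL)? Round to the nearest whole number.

88

Flow: 48 L/min ÷ 60 = 0.8 L/s.
Vt = flow × Ti = 0.8 L/s × 0.56 s × 1000 mL/L = 448.0 mL.
R = (PIP − Pplat)/V̇ = (32 − 21) / 0.8 = 11.0/0.8 = 13.75 cmH2O·s/L.
C = Vt/(Pplat − PEEP) = 448.0 / (21 − 4) = 448.0/17.0 = 26.353 mL/cmH2O.
τ = R × C = 13.75 × 0.02635 L/cmH2O = 0.3623 s.
Fraction remaining = e^(−Te/τ) = e^(−0.59/0.3623) = 0.1962.
Trapped volume = 448.0 × 0.1962 = 87.898 mL.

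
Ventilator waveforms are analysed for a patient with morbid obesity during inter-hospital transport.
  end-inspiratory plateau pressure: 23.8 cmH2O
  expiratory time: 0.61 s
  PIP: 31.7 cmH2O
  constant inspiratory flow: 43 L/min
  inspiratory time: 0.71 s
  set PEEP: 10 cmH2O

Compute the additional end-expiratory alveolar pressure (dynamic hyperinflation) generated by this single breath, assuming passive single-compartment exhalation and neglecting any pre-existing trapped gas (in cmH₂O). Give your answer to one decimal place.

3.1

Flow: 43 L/min ÷ 60 = 0.7167 L/s.
Vt = flow × Ti = 0.7167 L/s × 0.71 s × 1000 mL/L = 508.86 mL.
R = (PIP − Pplat)/V̇ = (31.7 − 23.8) / 0.7167 = 7.9/0.7167 = 11.023 cmH2O·s/L.
C = Vt/(Pplat − PEEP) = 508.86 / (23.8 − 10) = 508.86/13.8 = 36.874 mL/cmH2O.
τ = R × C = 11.023 × 0.03687 L/cmH2O = 0.4064 s.
Fraction remaining = e^(−Te/τ) = e^(−0.61/0.4064) = 0.2229; trapped volume = 508.86 × 0.2229 = 113.42 mL.
Additional alveolar pressure from trapping ≈ V_trapped / C = 113.42 / 36.874 = 3.076 cmH2O.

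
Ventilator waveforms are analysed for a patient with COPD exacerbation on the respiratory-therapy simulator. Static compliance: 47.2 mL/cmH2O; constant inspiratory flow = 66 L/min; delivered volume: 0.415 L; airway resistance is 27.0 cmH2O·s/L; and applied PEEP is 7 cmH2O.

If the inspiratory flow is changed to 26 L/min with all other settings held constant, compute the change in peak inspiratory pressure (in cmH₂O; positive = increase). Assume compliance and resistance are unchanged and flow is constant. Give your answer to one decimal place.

-18.0

Flow: 66 L/min ÷ 60 = 1.1 L/s.
New flow: 26 L/min ÷ 60 = 0.4333 L/s.
PIP = Vt/C + R·V̇ + PEEP (constant-flow equation of motion).
Only the resistive term changes: ΔPIP = R × ΔV̇ = 27.0 × (0.4333 − 1.1) = 27.0 × -0.6667 = -18.001 cmH2O.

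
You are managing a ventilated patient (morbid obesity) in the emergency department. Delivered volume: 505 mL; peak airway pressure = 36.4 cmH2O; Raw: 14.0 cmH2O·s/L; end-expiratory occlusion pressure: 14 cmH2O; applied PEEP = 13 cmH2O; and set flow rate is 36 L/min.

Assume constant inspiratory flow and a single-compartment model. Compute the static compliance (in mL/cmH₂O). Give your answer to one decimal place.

36.1

Flow: 36 L/min ÷ 60 = 0.6 L/s.
Total PEEP = 14 cmH2O (set 13 + intrinsic 1); this is the baseline alveolar pressure.
Equation of motion (constant flow): PIP = Vt/C + R·V̇ + PEEP.
Vt/C = PIP − R·V̇ − PEEP = 36.4 − 14.0×0.6 − 14 = 36.4 − 8.4 − 14 = 14.0 cmH2O.
C = Vt / 14.0 = 505 / 14.0 = 36.071 mL/cmH2O.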